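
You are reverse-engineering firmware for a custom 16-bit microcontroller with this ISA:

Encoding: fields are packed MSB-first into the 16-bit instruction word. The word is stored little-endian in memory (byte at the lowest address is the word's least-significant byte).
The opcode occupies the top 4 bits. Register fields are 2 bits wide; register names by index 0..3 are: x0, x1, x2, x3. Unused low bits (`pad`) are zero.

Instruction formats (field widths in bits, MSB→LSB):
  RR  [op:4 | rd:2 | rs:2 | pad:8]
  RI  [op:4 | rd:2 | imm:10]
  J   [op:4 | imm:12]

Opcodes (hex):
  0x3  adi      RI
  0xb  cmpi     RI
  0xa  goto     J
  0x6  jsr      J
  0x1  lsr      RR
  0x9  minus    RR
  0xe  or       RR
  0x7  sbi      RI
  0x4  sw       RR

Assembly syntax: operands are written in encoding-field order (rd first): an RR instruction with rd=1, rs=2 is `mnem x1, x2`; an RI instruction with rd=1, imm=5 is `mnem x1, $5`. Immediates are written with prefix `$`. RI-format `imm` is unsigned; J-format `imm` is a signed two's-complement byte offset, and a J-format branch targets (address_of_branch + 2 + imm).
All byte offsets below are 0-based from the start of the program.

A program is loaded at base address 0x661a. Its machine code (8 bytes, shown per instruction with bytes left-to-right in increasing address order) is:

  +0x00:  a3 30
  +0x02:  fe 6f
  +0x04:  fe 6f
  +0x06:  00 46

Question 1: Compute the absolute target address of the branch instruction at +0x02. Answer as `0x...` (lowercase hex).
off 0x02: read fe 6f as little → 0x6ffe
  op=0x6ffe>>12=0x6 ⇒ jsr (J)
  imm: (w>>0)&0xfff=0xffe (s12→-2) → $-2
  target = base 0x661a + off 0x02 + 2 + imm -2 = 0x661c

0x661c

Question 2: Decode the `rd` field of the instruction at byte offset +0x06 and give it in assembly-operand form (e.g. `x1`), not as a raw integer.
off 0x06: read 00 46 as little → 0x4600
  opcode bits[15:12]=0x4: sw/RR
  [11:10] rd=1 = x1
  [9:8] rs=2 = x2

x1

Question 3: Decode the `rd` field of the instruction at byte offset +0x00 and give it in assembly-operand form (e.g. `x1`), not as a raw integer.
+0x00: a3 30 ⇒ word 0x30a3 (little)
  opcode bits[15:12]=0x3: adi/RI
  rd@[11:10]=0x0 ⇒ x0
  imm@[9:0]=0xa3 ⇒ $163

x0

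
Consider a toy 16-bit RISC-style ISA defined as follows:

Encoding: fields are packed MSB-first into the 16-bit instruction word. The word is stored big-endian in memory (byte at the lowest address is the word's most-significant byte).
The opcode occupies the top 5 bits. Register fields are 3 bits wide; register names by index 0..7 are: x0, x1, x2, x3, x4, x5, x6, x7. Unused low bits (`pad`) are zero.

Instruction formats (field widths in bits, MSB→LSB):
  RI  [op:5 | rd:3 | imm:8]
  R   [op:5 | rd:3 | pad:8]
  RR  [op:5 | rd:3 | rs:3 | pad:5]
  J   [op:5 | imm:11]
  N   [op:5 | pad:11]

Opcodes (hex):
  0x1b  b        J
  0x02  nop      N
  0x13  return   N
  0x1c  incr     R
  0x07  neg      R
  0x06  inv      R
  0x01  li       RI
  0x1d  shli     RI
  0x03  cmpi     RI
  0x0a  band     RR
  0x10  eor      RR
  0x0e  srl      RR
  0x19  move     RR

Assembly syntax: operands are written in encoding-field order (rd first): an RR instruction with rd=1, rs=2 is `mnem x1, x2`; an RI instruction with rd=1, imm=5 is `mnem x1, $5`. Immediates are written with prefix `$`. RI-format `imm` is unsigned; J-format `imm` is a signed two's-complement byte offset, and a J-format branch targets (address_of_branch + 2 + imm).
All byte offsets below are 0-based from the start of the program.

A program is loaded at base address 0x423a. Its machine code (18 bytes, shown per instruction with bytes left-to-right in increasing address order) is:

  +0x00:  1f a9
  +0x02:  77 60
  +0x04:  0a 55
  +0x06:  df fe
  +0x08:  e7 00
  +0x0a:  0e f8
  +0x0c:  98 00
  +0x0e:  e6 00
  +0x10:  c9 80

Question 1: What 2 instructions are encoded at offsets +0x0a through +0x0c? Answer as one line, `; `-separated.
li x6, $248; return

[0a] 0e f8 → 0x0ef8
  opcode bits[15:11]=0x1: li/RI
  [10:8] rd=6 = x6
  [7:0] imm=248 = $248
[0c] 98 00 → 0x9800
  opcode bits[15:11]=0x13: return/N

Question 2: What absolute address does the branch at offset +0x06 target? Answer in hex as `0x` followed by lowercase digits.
0x4240

off 0x06: read df fe as big → 0xdffe
  top 5b → 0x1b → b [J]
  imm: (w>>0)&0x7ff=0x7fe (s11→-2) → $-2
  target = base 0x423a + off 0x06 + 2 + imm -2 = 0x4240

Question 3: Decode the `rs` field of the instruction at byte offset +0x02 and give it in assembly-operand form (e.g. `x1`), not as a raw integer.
x3

@+02  big-endian(77 60) = 0x7760
  opcode bits[15:11]=0xe: srl/RR
  [10:8] rd=7 = x7
  [7:5] rs=3 = x3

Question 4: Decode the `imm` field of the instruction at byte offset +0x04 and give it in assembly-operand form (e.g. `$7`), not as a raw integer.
+0x04: 0a 55 ⇒ word 0x0a55 (big)
  opcode bits[15:11]=0x1: li/RI
  rd: (w>>8)&0x7=0x2 → x2
  imm: (w>>0)&0xff=0x55 → $85

$85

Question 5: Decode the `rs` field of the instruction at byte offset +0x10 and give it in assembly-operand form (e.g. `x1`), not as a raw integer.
+0x10: c9 80 ⇒ word 0xc980 (big)
  top 5b → 0x19 → move [RR]
  [10:8] rd=1 = x1
  [7:5] rs=4 = x4

x4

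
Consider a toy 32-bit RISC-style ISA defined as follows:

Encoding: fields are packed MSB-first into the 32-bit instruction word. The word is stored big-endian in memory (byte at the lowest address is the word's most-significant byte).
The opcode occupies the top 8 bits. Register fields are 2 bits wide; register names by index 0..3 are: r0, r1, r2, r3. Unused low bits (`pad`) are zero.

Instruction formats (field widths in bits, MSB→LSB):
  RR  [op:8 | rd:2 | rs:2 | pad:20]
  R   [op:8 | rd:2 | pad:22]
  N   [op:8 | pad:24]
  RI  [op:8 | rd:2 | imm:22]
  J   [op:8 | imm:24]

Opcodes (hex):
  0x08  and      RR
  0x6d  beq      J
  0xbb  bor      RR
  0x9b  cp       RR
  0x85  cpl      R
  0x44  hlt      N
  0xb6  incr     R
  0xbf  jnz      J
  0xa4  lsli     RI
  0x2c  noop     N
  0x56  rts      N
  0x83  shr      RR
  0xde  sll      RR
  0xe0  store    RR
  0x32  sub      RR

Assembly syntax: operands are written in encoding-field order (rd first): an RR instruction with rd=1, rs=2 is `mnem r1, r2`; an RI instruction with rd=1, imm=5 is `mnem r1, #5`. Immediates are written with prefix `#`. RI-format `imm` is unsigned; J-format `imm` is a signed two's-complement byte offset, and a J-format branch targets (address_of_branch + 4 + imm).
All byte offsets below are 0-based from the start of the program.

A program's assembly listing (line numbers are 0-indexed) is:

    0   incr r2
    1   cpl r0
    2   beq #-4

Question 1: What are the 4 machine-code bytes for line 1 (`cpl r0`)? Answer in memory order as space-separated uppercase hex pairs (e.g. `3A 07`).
1. cpl fields op=0x85:8|rd=0:2|pad=0:22 → word 85000000h → 85 00 00 00

85 00 00 00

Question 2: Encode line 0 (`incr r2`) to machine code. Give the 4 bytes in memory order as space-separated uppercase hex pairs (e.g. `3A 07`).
L0: incr op=0xb6:8|rd=2:2|pad=0:22 ⇒ 0xb6800000 ⇒ big b6 80 00 00

B6 80 00 00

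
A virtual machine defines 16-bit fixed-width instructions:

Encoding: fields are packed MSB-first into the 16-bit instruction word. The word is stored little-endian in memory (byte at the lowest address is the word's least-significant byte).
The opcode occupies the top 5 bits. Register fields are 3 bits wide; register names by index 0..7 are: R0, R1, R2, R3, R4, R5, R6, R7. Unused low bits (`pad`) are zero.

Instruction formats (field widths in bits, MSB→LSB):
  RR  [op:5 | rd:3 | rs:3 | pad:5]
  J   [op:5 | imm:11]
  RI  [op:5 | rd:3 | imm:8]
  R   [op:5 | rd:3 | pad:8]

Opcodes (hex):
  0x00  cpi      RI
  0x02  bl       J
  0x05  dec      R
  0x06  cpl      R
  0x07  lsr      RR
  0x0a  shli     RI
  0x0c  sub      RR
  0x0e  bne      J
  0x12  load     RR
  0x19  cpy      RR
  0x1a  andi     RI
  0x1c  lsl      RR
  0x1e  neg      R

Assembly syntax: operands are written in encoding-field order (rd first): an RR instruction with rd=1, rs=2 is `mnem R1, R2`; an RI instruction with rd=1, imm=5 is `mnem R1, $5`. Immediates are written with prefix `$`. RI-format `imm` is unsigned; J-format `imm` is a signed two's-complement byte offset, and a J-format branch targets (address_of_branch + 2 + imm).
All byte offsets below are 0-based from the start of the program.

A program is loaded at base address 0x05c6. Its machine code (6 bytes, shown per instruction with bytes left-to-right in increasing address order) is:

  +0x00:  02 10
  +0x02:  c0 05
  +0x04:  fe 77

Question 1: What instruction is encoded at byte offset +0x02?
@+02  little-endian(c0 05) = 0x05c0
  op=0x05c0>>11=0x0 ⇒ cpi (RI)
  rd: (w>>8)&0x7=0x5 → R5
  imm: (w>>0)&0xff=0xc0 → $192

cpi R5, $192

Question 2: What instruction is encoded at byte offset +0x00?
bl $2

[00] 02 10 → 0x1002
  top 5b → 0x2 → bl [J]
  imm@[10:0]=0x2 ⇒ $2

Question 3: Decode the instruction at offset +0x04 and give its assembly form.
bne $-2

[04] fe 77 → 0x77fe
  top 5b → 0xe → bne [J]
  imm: (w>>0)&0x7ff=0x7fe (s11→-2) → $-2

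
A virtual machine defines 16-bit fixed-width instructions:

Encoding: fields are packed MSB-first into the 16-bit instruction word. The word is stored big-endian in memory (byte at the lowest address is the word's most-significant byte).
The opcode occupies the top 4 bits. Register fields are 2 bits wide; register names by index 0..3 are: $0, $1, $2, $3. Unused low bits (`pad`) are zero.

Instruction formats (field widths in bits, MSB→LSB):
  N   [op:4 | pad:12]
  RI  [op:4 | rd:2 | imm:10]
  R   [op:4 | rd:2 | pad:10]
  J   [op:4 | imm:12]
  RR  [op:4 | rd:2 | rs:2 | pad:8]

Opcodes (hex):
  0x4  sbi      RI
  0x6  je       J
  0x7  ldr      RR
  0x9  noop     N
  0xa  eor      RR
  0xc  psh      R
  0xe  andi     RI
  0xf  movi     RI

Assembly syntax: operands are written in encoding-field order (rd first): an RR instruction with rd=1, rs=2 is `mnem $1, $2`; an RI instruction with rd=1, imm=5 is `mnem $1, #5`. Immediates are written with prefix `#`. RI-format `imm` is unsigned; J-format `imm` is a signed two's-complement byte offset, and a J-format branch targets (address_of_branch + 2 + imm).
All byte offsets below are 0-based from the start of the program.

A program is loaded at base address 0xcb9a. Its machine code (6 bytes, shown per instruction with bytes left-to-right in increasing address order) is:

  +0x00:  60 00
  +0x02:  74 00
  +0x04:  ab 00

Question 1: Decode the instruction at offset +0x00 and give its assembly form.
+0x00: 60 00 ⇒ word 0x6000 (big)
  top 4b → 0x6 → je [J]
  imm: (w>>0)&0xfff=0x0 → #0

je #0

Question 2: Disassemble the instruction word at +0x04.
eor $2, $3

+0x04: ab 00 ⇒ word 0xab00 (big)
  opcode bits[15:12]=0xa: eor/RR
  [11:10] rd=2 = $2
  [9:8] rs=3 = $3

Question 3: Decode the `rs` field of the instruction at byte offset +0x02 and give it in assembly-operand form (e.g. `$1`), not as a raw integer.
$0

[02] 74 00 → 0x7400
  opcode bits[15:12]=0x7: ldr/RR
  rd: (w>>10)&0x3=0x1 → $1
  rs: (w>>8)&0x3=0x0 → $0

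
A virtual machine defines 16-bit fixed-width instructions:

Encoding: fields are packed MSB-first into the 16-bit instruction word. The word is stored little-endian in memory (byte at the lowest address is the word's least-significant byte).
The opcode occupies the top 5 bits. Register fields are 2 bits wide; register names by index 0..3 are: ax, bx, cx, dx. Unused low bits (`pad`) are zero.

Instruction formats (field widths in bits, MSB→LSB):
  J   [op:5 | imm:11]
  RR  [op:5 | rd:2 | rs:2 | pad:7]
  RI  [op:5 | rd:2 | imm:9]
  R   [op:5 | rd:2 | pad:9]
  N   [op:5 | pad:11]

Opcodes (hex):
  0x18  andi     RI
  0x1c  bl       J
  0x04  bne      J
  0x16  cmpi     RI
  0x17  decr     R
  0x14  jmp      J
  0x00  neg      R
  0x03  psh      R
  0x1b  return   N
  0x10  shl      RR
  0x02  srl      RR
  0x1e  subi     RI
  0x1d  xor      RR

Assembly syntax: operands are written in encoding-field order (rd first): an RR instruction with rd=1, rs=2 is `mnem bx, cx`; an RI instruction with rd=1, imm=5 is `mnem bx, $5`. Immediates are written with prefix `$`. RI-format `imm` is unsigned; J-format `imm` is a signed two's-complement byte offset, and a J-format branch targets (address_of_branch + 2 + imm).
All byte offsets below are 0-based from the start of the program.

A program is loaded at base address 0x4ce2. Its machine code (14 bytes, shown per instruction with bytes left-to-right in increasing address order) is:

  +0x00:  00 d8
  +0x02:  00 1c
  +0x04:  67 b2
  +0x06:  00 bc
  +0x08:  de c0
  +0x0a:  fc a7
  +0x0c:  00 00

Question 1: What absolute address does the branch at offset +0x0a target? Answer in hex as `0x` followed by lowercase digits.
0x4cea

+0x0a: fc a7 ⇒ word 0xa7fc (little)
  opcode bits[15:11]=0x14: jmp/J
  [10:0] imm=2044 (s11→-4) = $-4
  target = base 0x4ce2 + off 0x0a + 2 + imm -4 = 0x4cea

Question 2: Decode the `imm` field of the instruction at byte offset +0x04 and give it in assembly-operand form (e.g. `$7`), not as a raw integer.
@+04  little-endian(67 b2) = 0xb267
  top 5b → 0x16 → cmpi [RI]
  rd: (w>>9)&0x3=0x1 → bx
  imm: (w>>0)&0x1ff=0x67 → $103

$103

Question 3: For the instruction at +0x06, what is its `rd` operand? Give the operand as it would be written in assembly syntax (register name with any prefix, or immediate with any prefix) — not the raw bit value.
@+06  little-endian(00 bc) = 0xbc00
  top 5b → 0x17 → decr [R]
  rd: (w>>9)&0x3=0x2 → cx

cx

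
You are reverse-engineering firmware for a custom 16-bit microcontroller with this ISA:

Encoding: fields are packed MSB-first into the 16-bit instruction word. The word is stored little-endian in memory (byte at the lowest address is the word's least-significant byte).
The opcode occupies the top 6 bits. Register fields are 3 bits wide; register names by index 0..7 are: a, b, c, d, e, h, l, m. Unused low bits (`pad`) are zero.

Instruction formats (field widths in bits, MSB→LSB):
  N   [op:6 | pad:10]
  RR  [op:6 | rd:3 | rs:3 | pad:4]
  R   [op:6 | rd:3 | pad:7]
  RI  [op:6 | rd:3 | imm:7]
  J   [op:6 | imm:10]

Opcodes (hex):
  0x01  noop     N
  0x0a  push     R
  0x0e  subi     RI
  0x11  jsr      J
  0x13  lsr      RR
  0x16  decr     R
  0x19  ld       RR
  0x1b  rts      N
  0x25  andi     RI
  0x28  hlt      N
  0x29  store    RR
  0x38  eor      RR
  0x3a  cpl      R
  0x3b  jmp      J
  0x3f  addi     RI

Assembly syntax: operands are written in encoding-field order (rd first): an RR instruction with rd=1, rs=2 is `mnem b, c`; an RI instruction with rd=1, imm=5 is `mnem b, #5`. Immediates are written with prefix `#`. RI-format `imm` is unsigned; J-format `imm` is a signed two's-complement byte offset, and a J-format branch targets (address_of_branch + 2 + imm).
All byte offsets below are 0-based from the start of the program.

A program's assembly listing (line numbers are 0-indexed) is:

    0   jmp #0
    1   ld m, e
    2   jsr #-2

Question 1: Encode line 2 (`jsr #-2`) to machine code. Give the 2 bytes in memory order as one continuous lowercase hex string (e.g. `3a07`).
fe47

line 2 (jsr): pack op=0x11:6|imm=-2:10 = 0x47fe; little→ fe 47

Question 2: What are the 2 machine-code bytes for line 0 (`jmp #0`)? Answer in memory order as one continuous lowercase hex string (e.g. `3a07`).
0. jmp fields op=0x3b:6|imm=0:10 → word ec00h → 00 ec

00ec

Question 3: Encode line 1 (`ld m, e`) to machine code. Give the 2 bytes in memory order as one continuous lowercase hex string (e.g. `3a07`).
L1: ld op=0x19:6|rd=7:3|rs=4:3|pad=0:4 ⇒ 0x67c0 ⇒ little c0 67

c067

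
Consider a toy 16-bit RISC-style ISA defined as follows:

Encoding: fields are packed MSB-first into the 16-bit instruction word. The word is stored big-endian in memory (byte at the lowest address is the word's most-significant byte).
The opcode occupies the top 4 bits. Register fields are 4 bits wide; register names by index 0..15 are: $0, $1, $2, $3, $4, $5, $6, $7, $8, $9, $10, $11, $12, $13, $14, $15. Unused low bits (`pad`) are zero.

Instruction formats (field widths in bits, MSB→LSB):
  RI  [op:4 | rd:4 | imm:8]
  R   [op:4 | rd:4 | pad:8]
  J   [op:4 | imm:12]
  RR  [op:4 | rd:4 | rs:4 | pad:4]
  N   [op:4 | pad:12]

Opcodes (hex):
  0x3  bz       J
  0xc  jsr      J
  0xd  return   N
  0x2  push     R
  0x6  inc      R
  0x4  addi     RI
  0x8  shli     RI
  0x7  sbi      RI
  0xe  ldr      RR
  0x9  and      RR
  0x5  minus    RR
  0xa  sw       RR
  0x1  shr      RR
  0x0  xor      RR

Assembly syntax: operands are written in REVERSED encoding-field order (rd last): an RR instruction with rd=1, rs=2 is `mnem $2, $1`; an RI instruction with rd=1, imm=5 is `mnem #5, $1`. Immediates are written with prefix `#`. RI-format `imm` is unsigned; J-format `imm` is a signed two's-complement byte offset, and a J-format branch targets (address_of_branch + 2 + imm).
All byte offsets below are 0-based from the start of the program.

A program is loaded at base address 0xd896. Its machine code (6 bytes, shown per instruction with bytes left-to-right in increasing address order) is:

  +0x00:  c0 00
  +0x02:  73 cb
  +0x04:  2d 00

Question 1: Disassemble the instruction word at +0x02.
sbi #203, $3

@+02  big-endian(73 cb) = 0x73cb
  opcode bits[15:12]=0x7: sbi/RI
  rd@[11:8]=0x3 ⇒ $3
  imm@[7:0]=0xcb ⇒ #203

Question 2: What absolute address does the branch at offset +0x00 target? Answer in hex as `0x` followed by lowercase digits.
0xd898

[00] c0 00 → 0xc000
  top 4b → 0xc → jsr [J]
  imm: (w>>0)&0xfff=0x0 → #0
  target = base 0xd896 + off 0x00 + 2 + imm 0 = 0xd898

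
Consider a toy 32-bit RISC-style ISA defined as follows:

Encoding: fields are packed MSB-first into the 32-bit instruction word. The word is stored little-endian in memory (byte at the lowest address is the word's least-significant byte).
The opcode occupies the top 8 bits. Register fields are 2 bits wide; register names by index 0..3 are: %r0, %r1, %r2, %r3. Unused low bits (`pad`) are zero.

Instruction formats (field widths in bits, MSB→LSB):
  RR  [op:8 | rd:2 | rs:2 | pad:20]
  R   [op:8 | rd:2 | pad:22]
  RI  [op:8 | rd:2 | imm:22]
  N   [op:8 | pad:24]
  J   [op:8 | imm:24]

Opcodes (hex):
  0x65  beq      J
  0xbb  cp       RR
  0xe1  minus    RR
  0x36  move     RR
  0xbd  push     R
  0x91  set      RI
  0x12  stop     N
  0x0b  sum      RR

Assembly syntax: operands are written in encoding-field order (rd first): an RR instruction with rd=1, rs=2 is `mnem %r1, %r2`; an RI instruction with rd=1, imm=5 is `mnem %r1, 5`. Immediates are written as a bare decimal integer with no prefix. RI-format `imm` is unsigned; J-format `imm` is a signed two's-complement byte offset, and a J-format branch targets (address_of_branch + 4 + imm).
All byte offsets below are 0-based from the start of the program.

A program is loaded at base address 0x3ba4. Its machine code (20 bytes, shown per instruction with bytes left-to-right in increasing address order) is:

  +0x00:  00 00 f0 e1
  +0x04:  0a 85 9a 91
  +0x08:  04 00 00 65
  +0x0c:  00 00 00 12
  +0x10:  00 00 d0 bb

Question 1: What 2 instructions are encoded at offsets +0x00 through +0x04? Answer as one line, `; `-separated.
minus %r3, %r3; set %r2, 1737994

@+00  little-endian(00 00 f0 e1) = 0xe1f00000
  op=0xe1f00000>>24=0xe1 ⇒ minus (RR)
  rd@[23:22]=0x3 ⇒ %r3
  rs@[21:20]=0x3 ⇒ %r3
@+04  little-endian(0a 85 9a 91) = 0x919a850a
  op=0x919a850a>>24=0x91 ⇒ set (RI)
  rd@[23:22]=0x2 ⇒ %r2
  imm@[21:0]=0x1a850a ⇒ 1737994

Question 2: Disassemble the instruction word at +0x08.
beq 4

+0x08: 04 00 00 65 ⇒ word 0x65000004 (little)
  opcode bits[31:24]=0x65: beq/J
  imm@[23:0]=0x4 ⇒ 4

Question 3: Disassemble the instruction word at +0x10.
@+10  little-endian(00 00 d0 bb) = 0xbbd00000
  opcode bits[31:24]=0xbb: cp/RR
  rd: (w>>22)&0x3=0x3 → %r3
  rs: (w>>20)&0x3=0x1 → %r1

cp %r3, %r1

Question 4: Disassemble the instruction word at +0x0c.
@+0c  little-endian(00 00 00 12) = 0x12000000
  top 8b → 0x12 → stop [N]

stop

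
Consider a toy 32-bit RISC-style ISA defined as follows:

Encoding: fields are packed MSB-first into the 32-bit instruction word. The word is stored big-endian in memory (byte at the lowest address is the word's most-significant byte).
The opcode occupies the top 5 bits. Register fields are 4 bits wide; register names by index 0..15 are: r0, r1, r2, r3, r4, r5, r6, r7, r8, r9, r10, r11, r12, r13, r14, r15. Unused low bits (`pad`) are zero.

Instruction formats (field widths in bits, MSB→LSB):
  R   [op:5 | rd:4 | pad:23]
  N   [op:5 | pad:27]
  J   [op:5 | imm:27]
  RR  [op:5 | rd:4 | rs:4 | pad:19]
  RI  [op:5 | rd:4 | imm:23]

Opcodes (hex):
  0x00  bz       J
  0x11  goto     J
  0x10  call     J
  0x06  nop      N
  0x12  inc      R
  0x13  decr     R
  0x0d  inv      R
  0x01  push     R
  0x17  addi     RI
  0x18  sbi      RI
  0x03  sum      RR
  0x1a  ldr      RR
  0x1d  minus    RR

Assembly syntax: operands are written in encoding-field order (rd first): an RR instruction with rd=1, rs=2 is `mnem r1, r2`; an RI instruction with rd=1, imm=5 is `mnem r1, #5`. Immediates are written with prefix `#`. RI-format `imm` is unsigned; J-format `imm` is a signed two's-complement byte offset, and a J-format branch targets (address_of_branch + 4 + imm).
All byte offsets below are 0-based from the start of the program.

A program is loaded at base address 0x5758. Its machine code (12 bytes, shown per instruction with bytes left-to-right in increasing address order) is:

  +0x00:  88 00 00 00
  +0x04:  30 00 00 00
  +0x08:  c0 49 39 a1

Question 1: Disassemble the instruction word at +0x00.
goto #0

+0x00: 88 00 00 00 ⇒ word 0x88000000 (big)
  op=0x88000000>>27=0x11 ⇒ goto (J)
  imm: (w>>0)&0x7ffffff=0x0 → #0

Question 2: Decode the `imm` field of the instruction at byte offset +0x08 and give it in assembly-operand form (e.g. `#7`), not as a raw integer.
off 0x08: read c0 49 39 a1 as big → 0xc04939a1
  top 5b → 0x18 → sbi [RI]
  rd@[26:23]=0x0 ⇒ r0
  imm@[22:0]=0x4939a1 ⇒ #4798881

#4798881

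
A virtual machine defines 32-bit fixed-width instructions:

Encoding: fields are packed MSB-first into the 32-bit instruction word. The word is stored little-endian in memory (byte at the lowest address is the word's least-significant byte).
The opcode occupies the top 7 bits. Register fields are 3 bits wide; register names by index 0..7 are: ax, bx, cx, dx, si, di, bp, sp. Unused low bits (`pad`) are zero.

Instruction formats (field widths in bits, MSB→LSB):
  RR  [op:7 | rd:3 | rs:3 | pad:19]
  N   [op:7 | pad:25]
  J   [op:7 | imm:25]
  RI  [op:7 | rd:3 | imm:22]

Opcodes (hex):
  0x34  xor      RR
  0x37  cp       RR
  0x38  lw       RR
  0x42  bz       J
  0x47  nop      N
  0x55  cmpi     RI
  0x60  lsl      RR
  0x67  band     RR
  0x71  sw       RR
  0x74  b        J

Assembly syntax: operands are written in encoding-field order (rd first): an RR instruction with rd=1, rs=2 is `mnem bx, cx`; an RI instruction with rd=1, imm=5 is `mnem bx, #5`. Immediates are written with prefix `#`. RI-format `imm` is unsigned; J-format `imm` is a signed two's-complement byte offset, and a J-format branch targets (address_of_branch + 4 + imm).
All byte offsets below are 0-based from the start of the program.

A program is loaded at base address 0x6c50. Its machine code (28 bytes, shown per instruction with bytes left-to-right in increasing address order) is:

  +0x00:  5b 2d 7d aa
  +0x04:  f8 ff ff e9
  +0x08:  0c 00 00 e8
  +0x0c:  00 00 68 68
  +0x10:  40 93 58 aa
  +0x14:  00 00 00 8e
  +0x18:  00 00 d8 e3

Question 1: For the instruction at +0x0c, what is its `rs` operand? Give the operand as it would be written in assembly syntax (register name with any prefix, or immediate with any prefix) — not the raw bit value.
@+0c  little-endian(00 00 68 68) = 0x68680000
  op=0x68680000>>25=0x34 ⇒ xor (RR)
  rd@[24:22]=0x1 ⇒ bx
  rs@[21:19]=0x5 ⇒ di

di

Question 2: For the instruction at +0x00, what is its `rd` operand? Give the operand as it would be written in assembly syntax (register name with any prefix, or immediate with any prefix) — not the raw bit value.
@+00  little-endian(5b 2d 7d aa) = 0xaa7d2d5b
  top 7b → 0x55 → cmpi [RI]
  rd@[24:22]=0x1 ⇒ bx
  imm@[21:0]=0x3d2d5b ⇒ #4009307

bx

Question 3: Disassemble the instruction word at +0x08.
+0x08: 0c 00 00 e8 ⇒ word 0xe800000c (little)
  top 7b → 0x74 → b [J]
  imm@[24:0]=0xc ⇒ #12

b #12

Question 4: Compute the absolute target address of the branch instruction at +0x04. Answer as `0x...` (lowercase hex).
0x6c50

@+04  little-endian(f8 ff ff e9) = 0xe9fffff8
  opcode bits[31:25]=0x74: b/J
  imm@[24:0]=0x1fffff8 (s25→-8) ⇒ #-8
  target = base 0x6c50 + off 0x04 + 4 + imm -8 = 0x6c50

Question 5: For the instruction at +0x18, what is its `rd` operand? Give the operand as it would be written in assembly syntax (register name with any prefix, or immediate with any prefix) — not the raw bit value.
@+18  little-endian(00 00 d8 e3) = 0xe3d80000
  top 7b → 0x71 → sw [RR]
  rd@[24:22]=0x7 ⇒ sp
  rs@[21:19]=0x3 ⇒ dx

sp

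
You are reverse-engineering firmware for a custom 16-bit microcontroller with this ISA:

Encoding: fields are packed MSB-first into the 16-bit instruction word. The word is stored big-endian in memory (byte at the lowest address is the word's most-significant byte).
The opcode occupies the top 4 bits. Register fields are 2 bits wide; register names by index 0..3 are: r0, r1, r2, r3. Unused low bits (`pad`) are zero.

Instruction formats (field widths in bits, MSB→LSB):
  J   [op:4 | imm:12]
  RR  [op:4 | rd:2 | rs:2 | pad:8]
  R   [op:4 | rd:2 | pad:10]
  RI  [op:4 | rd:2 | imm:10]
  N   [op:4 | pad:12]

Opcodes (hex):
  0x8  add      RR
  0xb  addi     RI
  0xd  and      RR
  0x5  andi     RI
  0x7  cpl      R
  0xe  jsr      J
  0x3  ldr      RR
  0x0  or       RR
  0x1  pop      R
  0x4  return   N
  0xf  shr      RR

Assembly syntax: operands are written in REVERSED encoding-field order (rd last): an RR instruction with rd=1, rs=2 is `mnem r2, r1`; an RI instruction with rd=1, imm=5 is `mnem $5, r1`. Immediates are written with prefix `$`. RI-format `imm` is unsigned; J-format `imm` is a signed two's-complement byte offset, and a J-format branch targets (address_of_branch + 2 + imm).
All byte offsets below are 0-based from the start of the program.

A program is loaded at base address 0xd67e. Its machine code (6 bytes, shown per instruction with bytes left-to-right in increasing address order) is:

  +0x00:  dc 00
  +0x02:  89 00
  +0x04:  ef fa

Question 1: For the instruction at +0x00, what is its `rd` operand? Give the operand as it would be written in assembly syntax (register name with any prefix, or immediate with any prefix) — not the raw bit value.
r3

+0x00: dc 00 ⇒ word 0xdc00 (big)
  top 4b → 0xd → and [RR]
  rd: (w>>10)&0x3=0x3 → r3
  rs: (w>>8)&0x3=0x0 → r0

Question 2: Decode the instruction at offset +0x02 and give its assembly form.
add r1, r2

@+02  big-endian(89 00) = 0x8900
  opcode bits[15:12]=0x8: add/RR
  rd@[11:10]=0x2 ⇒ r2
  rs@[9:8]=0x1 ⇒ r1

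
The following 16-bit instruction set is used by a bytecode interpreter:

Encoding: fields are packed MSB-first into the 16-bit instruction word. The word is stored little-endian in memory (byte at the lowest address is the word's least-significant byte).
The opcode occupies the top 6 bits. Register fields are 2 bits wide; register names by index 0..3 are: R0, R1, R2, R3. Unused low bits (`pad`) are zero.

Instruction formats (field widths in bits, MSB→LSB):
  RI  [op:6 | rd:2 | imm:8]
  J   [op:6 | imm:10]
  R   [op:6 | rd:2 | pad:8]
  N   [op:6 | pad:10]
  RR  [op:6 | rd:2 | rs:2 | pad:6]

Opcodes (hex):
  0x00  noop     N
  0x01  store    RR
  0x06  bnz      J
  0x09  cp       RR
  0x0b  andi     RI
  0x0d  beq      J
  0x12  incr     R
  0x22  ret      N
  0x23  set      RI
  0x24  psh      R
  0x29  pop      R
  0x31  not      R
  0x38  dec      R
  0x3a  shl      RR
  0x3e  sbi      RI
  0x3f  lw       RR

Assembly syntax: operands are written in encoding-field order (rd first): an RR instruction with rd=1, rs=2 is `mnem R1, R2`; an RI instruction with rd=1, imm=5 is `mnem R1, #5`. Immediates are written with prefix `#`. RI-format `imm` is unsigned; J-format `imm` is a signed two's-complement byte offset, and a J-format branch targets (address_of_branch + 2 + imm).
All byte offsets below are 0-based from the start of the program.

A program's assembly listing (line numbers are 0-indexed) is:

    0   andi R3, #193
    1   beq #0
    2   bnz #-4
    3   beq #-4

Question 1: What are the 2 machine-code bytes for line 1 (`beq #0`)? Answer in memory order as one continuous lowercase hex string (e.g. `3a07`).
0034

1. beq fields op=0xd:6|imm=0:10 → word 3400h → 00 34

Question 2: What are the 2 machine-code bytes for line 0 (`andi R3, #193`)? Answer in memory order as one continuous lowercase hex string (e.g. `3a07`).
L0: andi op=0xb:6|rd=3:2|imm=193:8 ⇒ 0x2fc1 ⇒ little c1 2f

c12f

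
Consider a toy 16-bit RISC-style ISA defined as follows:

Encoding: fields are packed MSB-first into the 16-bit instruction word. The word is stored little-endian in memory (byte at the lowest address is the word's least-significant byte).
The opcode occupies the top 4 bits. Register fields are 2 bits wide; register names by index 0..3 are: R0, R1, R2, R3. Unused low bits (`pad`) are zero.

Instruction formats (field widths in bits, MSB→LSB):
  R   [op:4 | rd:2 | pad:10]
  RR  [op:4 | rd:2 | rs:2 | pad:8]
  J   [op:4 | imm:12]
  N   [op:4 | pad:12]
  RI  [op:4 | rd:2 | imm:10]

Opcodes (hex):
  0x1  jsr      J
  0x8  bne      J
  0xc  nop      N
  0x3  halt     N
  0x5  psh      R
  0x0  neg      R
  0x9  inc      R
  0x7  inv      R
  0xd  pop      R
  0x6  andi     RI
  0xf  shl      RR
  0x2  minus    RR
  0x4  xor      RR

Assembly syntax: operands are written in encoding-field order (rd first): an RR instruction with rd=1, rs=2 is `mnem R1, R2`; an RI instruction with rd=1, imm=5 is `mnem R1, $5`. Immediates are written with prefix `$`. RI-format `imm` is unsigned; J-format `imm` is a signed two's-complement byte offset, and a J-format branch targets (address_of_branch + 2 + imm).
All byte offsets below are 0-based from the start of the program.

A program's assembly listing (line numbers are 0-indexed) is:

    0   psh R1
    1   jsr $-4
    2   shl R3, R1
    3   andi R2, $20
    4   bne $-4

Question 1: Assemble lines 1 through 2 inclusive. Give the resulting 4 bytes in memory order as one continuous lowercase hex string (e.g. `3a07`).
fc1f00fd

L1: jsr op=0x1:4|imm=-4:12 ⇒ 0x1ffc ⇒ little fc 1f
L2: shl op=0xf:4|rd=3:2|rs=1:2|pad=0:8 ⇒ 0xfd00 ⇒ little 00 fd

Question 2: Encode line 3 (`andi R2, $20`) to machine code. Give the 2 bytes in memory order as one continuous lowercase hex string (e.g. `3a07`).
1468

line 3 (andi): pack op=0x6:4|rd=2:2|imm=20:10 = 0x6814; little→ 14 68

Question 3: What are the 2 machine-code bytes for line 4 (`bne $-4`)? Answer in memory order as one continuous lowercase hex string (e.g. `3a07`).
4. bne fields op=0x8:4|imm=-4:12 → word 8ffch → fc 8f

fc8f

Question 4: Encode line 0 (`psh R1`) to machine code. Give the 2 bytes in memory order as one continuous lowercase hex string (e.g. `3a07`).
L0: psh op=0x5:4|rd=1:2|pad=0:10 ⇒ 0x5400 ⇒ little 00 54

0054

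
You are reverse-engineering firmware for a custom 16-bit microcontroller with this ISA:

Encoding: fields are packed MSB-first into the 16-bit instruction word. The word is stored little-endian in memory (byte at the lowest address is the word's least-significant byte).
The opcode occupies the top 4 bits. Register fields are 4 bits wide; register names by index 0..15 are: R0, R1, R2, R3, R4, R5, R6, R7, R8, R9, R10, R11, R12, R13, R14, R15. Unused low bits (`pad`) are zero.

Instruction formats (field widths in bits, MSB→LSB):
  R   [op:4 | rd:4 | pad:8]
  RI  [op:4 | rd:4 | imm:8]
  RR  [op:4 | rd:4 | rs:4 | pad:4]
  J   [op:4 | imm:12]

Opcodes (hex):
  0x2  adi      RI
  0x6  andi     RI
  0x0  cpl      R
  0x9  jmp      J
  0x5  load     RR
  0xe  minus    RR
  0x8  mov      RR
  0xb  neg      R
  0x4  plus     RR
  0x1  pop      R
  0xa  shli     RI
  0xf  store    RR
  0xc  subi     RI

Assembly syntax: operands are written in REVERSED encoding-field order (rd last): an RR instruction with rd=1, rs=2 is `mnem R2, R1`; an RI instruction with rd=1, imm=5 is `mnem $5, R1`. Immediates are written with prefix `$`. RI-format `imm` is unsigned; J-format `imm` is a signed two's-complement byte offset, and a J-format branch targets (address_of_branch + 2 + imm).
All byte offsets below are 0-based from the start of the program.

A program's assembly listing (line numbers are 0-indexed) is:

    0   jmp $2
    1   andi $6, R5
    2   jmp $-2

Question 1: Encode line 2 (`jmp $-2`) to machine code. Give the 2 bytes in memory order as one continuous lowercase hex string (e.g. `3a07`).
line 2 (jmp): pack op=0x9:4|imm=-2:12 = 0x9ffe; little→ fe 9f

fe9f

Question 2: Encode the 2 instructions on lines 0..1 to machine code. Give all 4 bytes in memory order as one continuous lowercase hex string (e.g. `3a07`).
line 0 (jmp): pack op=0x9:4|imm=2:12 = 0x9002; little→ 02 90
line 1 (andi): pack op=0x6:4|rd=5:4|imm=6:8 = 0x6506; little→ 06 65

02900665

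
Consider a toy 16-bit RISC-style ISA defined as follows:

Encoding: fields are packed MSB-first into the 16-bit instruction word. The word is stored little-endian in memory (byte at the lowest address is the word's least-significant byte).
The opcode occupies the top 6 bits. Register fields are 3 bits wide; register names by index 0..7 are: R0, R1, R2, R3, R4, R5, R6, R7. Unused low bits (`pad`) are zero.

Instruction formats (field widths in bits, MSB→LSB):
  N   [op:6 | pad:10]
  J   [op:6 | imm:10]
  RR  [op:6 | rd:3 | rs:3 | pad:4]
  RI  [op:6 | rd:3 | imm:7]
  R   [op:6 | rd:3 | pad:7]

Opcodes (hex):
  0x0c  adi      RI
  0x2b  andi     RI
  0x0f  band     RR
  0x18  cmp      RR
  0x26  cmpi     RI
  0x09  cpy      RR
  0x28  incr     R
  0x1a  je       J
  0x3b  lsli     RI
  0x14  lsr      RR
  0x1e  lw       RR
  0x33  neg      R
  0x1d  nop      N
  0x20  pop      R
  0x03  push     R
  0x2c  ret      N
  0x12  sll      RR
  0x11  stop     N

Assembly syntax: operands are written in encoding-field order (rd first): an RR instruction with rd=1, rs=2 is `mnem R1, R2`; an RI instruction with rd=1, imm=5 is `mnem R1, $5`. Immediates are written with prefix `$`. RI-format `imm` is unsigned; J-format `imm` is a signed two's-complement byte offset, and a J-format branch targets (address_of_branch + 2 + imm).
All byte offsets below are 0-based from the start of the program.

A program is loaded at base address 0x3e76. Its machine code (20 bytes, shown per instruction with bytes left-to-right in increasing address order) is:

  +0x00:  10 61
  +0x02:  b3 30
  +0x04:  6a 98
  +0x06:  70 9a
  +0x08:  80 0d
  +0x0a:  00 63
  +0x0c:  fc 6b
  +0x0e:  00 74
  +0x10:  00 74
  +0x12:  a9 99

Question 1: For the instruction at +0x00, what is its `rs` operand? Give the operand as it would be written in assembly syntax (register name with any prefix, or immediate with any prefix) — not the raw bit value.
R1

@+00  little-endian(10 61) = 0x6110
  op=0x6110>>10=0x18 ⇒ cmp (RR)
  [9:7] rd=2 = R2
  [6:4] rs=1 = R1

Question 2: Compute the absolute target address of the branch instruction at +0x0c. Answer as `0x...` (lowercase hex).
+0x0c: fc 6b ⇒ word 0x6bfc (little)
  opcode bits[15:10]=0x1a: je/J
  [9:0] imm=1020 (s10→-4) = $-4
  target = base 0x3e76 + off 0x0c + 2 + imm -4 = 0x3e80

0x3e80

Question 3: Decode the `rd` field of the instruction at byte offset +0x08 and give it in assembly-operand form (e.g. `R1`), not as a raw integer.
[08] 80 0d → 0x0d80
  opcode bits[15:10]=0x3: push/R
  rd@[9:7]=0x3 ⇒ R3

R3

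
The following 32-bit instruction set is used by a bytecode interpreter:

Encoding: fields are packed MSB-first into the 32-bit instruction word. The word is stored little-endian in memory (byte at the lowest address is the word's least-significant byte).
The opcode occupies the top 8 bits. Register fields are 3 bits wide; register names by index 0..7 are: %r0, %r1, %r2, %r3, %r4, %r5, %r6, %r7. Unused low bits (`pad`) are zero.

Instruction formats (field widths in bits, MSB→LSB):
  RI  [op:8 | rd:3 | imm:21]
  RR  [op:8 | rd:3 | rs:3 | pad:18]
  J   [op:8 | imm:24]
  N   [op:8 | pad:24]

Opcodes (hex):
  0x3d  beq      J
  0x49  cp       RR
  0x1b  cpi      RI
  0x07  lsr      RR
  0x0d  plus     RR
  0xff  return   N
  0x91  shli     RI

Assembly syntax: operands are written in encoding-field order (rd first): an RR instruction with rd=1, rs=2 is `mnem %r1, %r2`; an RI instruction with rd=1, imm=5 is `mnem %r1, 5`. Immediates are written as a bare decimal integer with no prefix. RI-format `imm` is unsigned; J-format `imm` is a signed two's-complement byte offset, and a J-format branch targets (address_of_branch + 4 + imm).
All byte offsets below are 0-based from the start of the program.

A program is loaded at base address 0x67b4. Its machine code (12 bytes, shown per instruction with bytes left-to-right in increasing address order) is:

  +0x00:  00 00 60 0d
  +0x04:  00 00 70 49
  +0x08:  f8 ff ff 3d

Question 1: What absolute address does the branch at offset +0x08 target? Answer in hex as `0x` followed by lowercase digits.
off 0x08: read f8 ff ff 3d as little → 0x3dfffff8
  opcode bits[31:24]=0x3d: beq/J
  [23:0] imm=16777208 (s24→-8) = -8
  target = base 0x67b4 + off 0x08 + 4 + imm -8 = 0x67b8

0x67b8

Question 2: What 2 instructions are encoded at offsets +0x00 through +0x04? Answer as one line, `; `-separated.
plus %r3, %r0; cp %r3, %r4

[00] 00 00 60 0d → 0x0d600000
  opcode bits[31:24]=0xd: plus/RR
  rd: (w>>21)&0x7=0x3 → %r3
  rs: (w>>18)&0x7=0x0 → %r0
[04] 00 00 70 49 → 0x49700000
  opcode bits[31:24]=0x49: cp/RR
  rd: (w>>21)&0x7=0x3 → %r3
  rs: (w>>18)&0x7=0x4 → %r4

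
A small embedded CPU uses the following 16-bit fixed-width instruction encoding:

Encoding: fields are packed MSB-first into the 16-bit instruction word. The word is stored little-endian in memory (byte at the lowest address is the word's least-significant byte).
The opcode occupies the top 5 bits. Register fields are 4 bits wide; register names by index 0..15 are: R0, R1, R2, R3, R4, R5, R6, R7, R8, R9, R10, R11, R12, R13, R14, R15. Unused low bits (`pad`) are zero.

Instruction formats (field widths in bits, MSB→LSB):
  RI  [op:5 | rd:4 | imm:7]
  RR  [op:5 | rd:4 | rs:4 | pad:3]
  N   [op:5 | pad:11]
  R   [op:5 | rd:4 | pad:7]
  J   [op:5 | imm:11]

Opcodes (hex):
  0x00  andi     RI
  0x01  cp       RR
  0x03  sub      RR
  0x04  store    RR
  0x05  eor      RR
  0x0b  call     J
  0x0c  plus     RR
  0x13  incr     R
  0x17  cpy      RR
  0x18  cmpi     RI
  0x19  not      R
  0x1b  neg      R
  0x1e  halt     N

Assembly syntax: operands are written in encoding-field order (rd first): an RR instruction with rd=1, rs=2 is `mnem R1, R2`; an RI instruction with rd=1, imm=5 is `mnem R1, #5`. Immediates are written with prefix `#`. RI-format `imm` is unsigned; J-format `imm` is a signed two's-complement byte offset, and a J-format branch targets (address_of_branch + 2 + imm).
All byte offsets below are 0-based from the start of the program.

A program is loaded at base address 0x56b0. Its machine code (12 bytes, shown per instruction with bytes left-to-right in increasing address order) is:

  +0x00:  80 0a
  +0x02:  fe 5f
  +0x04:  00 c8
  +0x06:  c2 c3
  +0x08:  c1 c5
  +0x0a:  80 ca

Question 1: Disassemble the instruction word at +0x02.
+0x02: fe 5f ⇒ word 0x5ffe (little)
  opcode bits[15:11]=0xb: call/J
  imm@[10:0]=0x7fe (s11→-2) ⇒ #-2

call #-2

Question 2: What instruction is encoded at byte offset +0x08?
cmpi R11, #65

off 0x08: read c1 c5 as little → 0xc5c1
  opcode bits[15:11]=0x18: cmpi/RI
  rd@[10:7]=0xb ⇒ R11
  imm@[6:0]=0x41 ⇒ #65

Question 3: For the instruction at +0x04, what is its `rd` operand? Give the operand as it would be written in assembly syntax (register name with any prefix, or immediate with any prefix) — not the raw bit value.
R0

+0x04: 00 c8 ⇒ word 0xc800 (little)
  top 5b → 0x19 → not [R]
  rd@[10:7]=0x0 ⇒ R0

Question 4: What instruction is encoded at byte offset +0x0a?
off 0x0a: read 80 ca as little → 0xca80
  op=0xca80>>11=0x19 ⇒ not (R)
  rd: (w>>7)&0xf=0x5 → R5

not R5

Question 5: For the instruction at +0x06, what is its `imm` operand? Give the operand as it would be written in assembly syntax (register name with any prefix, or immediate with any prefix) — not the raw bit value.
#66

@+06  little-endian(c2 c3) = 0xc3c2
  op=0xc3c2>>11=0x18 ⇒ cmpi (RI)
  [10:7] rd=7 = R7
  [6:0] imm=66 = #66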